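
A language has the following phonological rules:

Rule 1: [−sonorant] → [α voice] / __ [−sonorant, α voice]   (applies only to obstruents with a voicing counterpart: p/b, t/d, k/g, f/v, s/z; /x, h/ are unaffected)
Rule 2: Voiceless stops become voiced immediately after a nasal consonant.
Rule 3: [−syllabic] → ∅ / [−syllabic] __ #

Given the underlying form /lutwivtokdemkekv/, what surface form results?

Rule 1 (regressive voicing assimilation): /v/ precedes the voiceless obstruent /t/, so it devoices to [f] by assimilation. /k/ precedes the voiced obstruent /d/, so it voices to [g] by assimilation. /k/ precedes the voiced obstruent /v/, so it voices to [g] by assimilation. /lutwivtokdemkekv/ → lutwiftogdemkegv.
Rule 2 (post-nasal voicing): /k/ is a voiceless stop immediately after the nasal /m/, so it voices to [g]. /lutwiftogdemkegv/ → lutwiftogdemgegv.
Rule 3 (final cluster simplification): /v/ is the second consonant of a word-final cluster /gv/, so it deletes. /lutwiftogdemgegv/ → lutwiftogdemgeg.

lutwiftogdemgeg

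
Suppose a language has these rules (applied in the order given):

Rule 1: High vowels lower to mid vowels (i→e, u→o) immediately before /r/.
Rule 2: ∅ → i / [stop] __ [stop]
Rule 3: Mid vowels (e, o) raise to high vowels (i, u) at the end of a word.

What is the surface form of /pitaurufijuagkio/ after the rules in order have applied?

Rule 1 (pre-rhotic lowering): /u/ is a high vowel immediately before /r/, so it lowers to [o]. /pitaurufijuagkio/ → pitaorufijuagkio.
Rule 2 (stop-cluster i-epenthesis): /g/ and /k/ form a stop–stop cluster, so [i] is inserted between them. /pitaorufijuagkio/ → pitaorufijuagikio.
Rule 3 (final vowel raising): /o/ is a mid vowel in word-final position, so it raises to [u]. /pitaorufijuagikio/ → pitaorufijuagikiu.

pitaorufijuagikiu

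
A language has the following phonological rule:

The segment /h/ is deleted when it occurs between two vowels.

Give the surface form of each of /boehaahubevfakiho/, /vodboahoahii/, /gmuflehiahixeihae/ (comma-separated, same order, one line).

/boehaahubevfakiho/: /h/ occurs between vowels /e/ and /a/, so it deletes. /h/ occurs between vowels /a/ and /u/, so it deletes. /h/ occurs between vowels /i/ and /o/, so it deletes. → [boeaaubevfakio].
/vodboahoahii/: /h/ occurs between vowels /a/ and /o/, so it deletes. /h/ occurs between vowels /a/ and /i/, so it deletes. → [vodboaoaii].
/gmuflehiahixeihae/: /h/ occurs between vowels /e/ and /i/, so it deletes. /h/ occurs between vowels /a/ and /i/, so it deletes. /h/ occurs between vowels /i/ and /a/, so it deletes. → [gmufleiaixeiae].

boeaaubevfakio, vodboaoaii, gmufleiaixeiae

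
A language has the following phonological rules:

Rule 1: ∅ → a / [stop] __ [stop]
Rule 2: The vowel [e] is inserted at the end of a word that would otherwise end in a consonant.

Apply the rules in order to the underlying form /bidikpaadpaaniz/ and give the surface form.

bidikapaadapaanize

Rule 1 (stop-cluster a-epenthesis): /k/ and /p/ form a stop–stop cluster, so [a] is inserted between them. /d/ and /p/ form a stop–stop cluster, so [a] is inserted between them. /bidikpaadpaaniz/ → bidikapaadapaaniz.
Rule 2 (final e-epenthesis): the form ends in the consonant /z/, so [e] is inserted word-finally. /bidikapaadapaaniz/ → bidikapaadapaanize.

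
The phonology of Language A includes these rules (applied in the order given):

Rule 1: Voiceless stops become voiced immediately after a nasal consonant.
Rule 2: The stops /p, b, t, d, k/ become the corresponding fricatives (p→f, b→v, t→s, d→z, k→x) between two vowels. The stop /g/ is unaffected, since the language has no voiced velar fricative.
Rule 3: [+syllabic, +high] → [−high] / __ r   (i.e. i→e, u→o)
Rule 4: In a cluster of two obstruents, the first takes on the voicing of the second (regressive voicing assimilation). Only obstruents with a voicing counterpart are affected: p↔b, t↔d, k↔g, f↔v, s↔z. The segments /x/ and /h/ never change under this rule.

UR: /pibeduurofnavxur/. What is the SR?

pivezuorofnafxor

Rule 1 (post-nasal voicing): no segment meets the environment; /pibeduurofnavxur/ is unchanged.
Rule 2 (intervocalic spirantization): /b/ is a stop between vowels /i/ and /e/, so it spirantizes to the fricative [v]. /d/ is a stop between vowels /e/ and /u/, so it spirantizes to the fricative [z]. /pibeduurofnavxur/ → pivezuurofnavxur.
Rule 3 (pre-rhotic lowering): /u/ is a high vowel immediately before /r/, so it lowers to [o]. /u/ is a high vowel immediately before /r/, so it lowers to [o]. /pivezuurofnavxur/ → pivezuorofnavxor.
Rule 4 (regressive voicing assimilation): /v/ precedes the voiceless obstruent /x/, so it devoices to [f] by assimilation. /pivezuorofnavxor/ → pivezuorofnafxor.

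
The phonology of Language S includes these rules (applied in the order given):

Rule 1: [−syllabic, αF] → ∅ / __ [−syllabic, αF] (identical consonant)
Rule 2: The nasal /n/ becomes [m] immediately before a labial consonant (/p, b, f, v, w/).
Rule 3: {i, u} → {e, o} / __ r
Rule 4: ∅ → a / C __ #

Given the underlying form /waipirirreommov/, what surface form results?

waiperereomova

Rule 1 (degemination): /rr/ is a geminate; the first /r/ deletes. /mm/ is a geminate; the first /m/ deletes. /waipirirreommov/ → waipirireomov.
Rule 2 (nasal place assimilation): no segment meets the environment; /waipirireomov/ is unchanged.
Rule 3 (pre-rhotic lowering): /i/ is a high vowel immediately before /r/, so it lowers to [e]. /i/ is a high vowel immediately before /r/, so it lowers to [e]. /waipirireomov/ → waiperereomov.
Rule 4 (final a-epenthesis): the form ends in the consonant /v/, so [a] is inserted word-finally. /waiperereomov/ → waiperereomova.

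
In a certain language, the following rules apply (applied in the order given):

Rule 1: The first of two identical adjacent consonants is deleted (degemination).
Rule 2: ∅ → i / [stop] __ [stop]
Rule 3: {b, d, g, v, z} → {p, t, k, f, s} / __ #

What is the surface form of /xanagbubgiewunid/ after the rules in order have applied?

xanagibubigiewunit

Rule 1 (degemination): no segment meets the environment; /xanagbubgiewunid/ is unchanged.
Rule 2 (stop-cluster i-epenthesis): /g/ and /b/ form a stop–stop cluster, so [i] is inserted between them. /b/ and /g/ form a stop–stop cluster, so [i] is inserted between them. /xanagbubgiewunid/ → xanagibubigiewunid.
Rule 3 (final devoicing): /d/ is a voiced obstruent in word-final position, so it devoices to [t]. /xanagibubigiewunid/ → xanagibubigiewunit.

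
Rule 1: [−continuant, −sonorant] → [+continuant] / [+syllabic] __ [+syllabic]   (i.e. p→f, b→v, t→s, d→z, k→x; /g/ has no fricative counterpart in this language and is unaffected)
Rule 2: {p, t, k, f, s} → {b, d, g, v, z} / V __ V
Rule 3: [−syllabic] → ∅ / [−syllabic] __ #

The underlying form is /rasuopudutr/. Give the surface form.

Rule 1 (intervocalic spirantization): /p/ is a stop between vowels /o/ and /u/, so it spirantizes to the fricative [f]. /d/ is a stop between vowels /u/ and /u/, so it spirantizes to the fricative [z]. /rasuopudutr/ → rasuofuzutr.
Rule 2 (intervocalic voicing): /s/ is a voiceless obstruent between vowels /a/ and /u/, so it voices to [z]. /f/ is a voiceless obstruent between vowels /o/ and /u/, so it voices to [v]. /rasuofuzutr/ → razuovuzutr.
Rule 3 (final cluster simplification): /r/ is the second consonant of a word-final cluster /tr/, so it deletes. /razuovuzutr/ → razuovuzut.

razuovuzut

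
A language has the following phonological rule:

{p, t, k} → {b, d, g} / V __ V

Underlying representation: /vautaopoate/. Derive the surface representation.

/t/ is a voiceless stop between vowels /u/ and /a/, so it voices to [d].
/p/ is a voiceless stop between vowels /o/ and /o/, so it voices to [b].
/t/ is a voiceless stop between vowels /a/ and /e/, so it voices to [d].
Surface form: [vaudaoboade].

vaudaoboade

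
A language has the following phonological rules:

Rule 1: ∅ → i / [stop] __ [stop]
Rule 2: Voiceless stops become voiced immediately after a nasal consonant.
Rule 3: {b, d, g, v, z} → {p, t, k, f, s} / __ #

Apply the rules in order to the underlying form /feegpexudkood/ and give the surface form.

feegipexudikoot

Rule 1 (stop-cluster i-epenthesis): /g/ and /p/ form a stop–stop cluster, so [i] is inserted between them. /d/ and /k/ form a stop–stop cluster, so [i] is inserted between them. /feegpexudkood/ → feegipexudikood.
Rule 2 (post-nasal voicing): no segment meets the environment; /feegipexudikood/ is unchanged.
Rule 3 (final devoicing): /d/ is a voiced obstruent in word-final position, so it devoices to [t]. /feegipexudikood/ → feegipexudikoot.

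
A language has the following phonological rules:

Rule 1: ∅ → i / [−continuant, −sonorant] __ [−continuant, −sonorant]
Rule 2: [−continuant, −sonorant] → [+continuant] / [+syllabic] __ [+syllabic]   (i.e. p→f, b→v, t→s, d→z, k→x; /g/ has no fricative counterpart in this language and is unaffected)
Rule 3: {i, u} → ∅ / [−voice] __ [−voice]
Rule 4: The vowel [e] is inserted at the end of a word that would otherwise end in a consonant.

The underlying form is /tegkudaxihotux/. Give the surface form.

tegixuzaxhosxe

Rule 1 (stop-cluster i-epenthesis): /g/ and /k/ form a stop–stop cluster, so [i] is inserted between them. /tegkudaxihotux/ → tegikudaxihotux.
Rule 2 (intervocalic spirantization): /k/ is a stop between vowels /i/ and /u/, so it spirantizes to the fricative [x]. /d/ is a stop between vowels /u/ and /a/, so it spirantizes to the fricative [z]. /t/ is a stop between vowels /o/ and /u/, so it spirantizes to the fricative [s]. /tegikudaxihotux/ → tegixuzaxihosux.
Rule 3 (high vowel syncope): /i/ is a high vowel flanked by voiceless consonants /x/ and /h/, so it deletes. /u/ is a high vowel flanked by voiceless consonants /s/ and /x/, so it deletes. /tegixuzaxihosux/ → tegixuzaxhosx.
Rule 4 (final e-epenthesis): the form ends in the consonant /x/, so [e] is inserted word-finally. /tegixuzaxhosx/ → tegixuzaxhosxe.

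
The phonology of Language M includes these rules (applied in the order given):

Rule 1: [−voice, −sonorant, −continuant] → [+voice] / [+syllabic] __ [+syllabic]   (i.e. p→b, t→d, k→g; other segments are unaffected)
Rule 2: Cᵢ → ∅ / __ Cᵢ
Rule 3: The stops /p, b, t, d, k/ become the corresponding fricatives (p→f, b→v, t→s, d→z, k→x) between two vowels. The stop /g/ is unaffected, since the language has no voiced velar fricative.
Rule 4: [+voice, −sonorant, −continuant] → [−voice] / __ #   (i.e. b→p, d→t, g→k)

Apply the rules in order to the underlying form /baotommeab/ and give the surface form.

Rule 1 (intervocalic voicing): /t/ is a voiceless stop between vowels /o/ and /o/, so it voices to [d]. /baotommeab/ → baodommeab.
Rule 2 (degemination): /mm/ is a geminate; the first /m/ deletes. /baodommeab/ → baodomeab.
Rule 3 (intervocalic spirantization): /d/ is a stop between vowels /o/ and /o/, so it spirantizes to the fricative [z]. /baodomeab/ → baozomeab.
Rule 4 (final devoicing): /b/ is a voiced stop in word-final position, so it devoices to [p]. /baozomeab/ → baozomeap.

baozomeap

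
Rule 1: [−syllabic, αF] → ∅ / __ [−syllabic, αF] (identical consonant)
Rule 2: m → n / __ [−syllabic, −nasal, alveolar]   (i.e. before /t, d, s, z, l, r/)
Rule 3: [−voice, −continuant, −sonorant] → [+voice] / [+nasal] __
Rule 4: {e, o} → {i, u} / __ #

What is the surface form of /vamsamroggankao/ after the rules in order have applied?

Rule 1 (degemination): /gg/ is a geminate; the first /g/ deletes. /vamsamroggankao/ → vamsamrogankao.
Rule 2 (nasal place assimilation): /m/ precedes the alveolar consonant /s/, so it assimilates in place to [n]. /m/ precedes the alveolar consonant /r/, so it assimilates in place to [n]. /vamsamrogankao/ → vansanrogankao.
Rule 3 (post-nasal voicing): /k/ is a voiceless stop immediately after the nasal /n/, so it voices to [g]. /vansanrogankao/ → vansanrogangao.
Rule 4 (final vowel raising): /o/ is a mid vowel in word-final position, so it raises to [u]. /vansanrogangao/ → vansanrogangau.

vansanrogangau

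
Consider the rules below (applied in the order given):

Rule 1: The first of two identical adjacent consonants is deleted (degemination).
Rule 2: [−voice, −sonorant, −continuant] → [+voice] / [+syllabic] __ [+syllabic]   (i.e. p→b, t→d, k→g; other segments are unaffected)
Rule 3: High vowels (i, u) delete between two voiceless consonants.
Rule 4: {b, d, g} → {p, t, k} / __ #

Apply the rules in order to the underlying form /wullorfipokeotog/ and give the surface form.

wulorfibogeodok

Rule 1 (degemination): /ll/ is a geminate; the first /l/ deletes. /wullorfipokeotog/ → wulorfipokeotog.
Rule 2 (intervocalic voicing): /p/ is a voiceless stop between vowels /i/ and /o/, so it voices to [b]. /k/ is a voiceless stop between vowels /o/ and /e/, so it voices to [g]. /t/ is a voiceless stop between vowels /o/ and /o/, so it voices to [d]. /wulorfipokeotog/ → wulorfibogeodog.
Rule 3 (high vowel syncope): no segment meets the environment; /wulorfibogeodog/ is unchanged.
Rule 4 (final devoicing): /g/ is a voiced stop in word-final position, so it devoices to [k]. /wulorfibogeodog/ → wulorfibogeodok.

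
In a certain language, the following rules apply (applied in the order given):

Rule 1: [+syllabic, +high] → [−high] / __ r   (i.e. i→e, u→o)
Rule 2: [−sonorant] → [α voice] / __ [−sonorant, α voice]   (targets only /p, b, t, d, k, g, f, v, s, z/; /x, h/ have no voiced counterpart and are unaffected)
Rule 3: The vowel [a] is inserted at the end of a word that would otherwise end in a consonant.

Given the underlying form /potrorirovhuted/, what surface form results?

potrorerofhuteda

Rule 1 (pre-rhotic lowering): /i/ is a high vowel immediately before /r/, so it lowers to [e]. /potrorirovhuted/ → potrorerovhuted.
Rule 2 (regressive voicing assimilation): /v/ precedes the voiceless obstruent /h/, so it devoices to [f] by assimilation. /potrorerovhuted/ → potrorerofhuted.
Rule 3 (final a-epenthesis): the form ends in the consonant /d/, so [a] is inserted word-finally. /potrorerofhuted/ → potrorerofhuteda.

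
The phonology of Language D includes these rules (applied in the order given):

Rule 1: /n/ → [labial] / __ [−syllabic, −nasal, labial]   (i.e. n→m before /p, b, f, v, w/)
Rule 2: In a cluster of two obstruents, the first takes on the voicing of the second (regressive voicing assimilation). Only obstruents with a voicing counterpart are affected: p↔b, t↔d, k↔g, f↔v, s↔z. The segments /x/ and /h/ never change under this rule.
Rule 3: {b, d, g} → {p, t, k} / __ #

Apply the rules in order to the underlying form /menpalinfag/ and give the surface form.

mempalimfak

Rule 1 (nasal place assimilation): /n/ precedes the labial consonant /p/, so it assimilates in place to [m]. /n/ precedes the labial consonant /f/, so it assimilates in place to [m]. /menpalinfag/ → mempalimfag.
Rule 2 (regressive voicing assimilation): no segment meets the environment; /mempalimfag/ is unchanged.
Rule 3 (final devoicing): /g/ is a voiced stop in word-final position, so it devoices to [k]. /mempalimfag/ → mempalimfak.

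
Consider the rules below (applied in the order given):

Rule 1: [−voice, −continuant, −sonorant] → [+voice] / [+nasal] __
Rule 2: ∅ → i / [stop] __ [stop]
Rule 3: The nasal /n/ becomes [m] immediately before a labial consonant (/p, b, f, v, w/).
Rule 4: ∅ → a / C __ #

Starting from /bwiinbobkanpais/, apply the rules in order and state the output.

Rule 1 (post-nasal voicing): /p/ is a voiceless stop immediately after the nasal /n/, so it voices to [b]. /bwiinbobkanpais/ → bwiinbobkanbais.
Rule 2 (stop-cluster i-epenthesis): /b/ and /k/ form a stop–stop cluster, so [i] is inserted between them. /bwiinbobkanbais/ → bwiinbobikanbais.
Rule 3 (nasal place assimilation): /n/ precedes the labial consonant /b/, so it assimilates in place to [m]. /n/ precedes the labial consonant /b/, so it assimilates in place to [m]. /bwiinbobikanbais/ → bwiimbobikambais.
Rule 4 (final a-epenthesis): the form ends in the consonant /s/, so [a] is inserted word-finally. /bwiimbobikambais/ → bwiimbobikambaisa.

bwiimbobikambaisa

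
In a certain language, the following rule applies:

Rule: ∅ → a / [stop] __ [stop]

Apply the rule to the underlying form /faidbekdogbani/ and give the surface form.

/d/ and /b/ form a stop–stop cluster, so [a] is inserted between them.
/k/ and /d/ form a stop–stop cluster, so [a] is inserted between them.
/g/ and /b/ form a stop–stop cluster, so [a] is inserted between them.
Surface form: [faidabekadogabani].

faidabekadogabani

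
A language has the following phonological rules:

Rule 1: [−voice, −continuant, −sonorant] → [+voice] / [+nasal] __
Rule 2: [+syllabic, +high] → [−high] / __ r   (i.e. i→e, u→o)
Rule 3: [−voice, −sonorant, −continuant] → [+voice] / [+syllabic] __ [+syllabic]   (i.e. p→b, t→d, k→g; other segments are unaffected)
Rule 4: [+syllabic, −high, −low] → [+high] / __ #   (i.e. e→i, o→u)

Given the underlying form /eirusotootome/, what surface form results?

Rule 1 (post-nasal voicing): no segment meets the environment; /eirusotootome/ is unchanged.
Rule 2 (pre-rhotic lowering): /i/ is a high vowel immediately before /r/, so it lowers to [e]. /eirusotootome/ → eerusotootome.
Rule 3 (intervocalic voicing): /t/ is a voiceless stop between vowels /o/ and /o/, so it voices to [d]. /t/ is a voiceless stop between vowels /o/ and /o/, so it voices to [d]. /eerusotootome/ → eerusodoodome.
Rule 4 (final vowel raising): /e/ is a mid vowel in word-final position, so it raises to [i]. /eerusodoodome/ → eerusodoodomi.

eerusodoodomi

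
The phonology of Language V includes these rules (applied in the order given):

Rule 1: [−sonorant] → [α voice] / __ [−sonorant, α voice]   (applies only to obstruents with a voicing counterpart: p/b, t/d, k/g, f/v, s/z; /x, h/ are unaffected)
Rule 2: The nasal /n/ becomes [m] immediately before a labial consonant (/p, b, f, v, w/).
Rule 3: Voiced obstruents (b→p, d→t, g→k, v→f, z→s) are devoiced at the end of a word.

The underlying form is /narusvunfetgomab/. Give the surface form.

Rule 1 (regressive voicing assimilation): /s/ precedes the voiced obstruent /v/, so it voices to [z] by assimilation. /t/ precedes the voiced obstruent /g/, so it voices to [d] by assimilation. /narusvunfetgomab/ → naruzvunfedgomab.
Rule 2 (nasal place assimilation): /n/ precedes the labial consonant /f/, so it assimilates in place to [m]. /naruzvunfedgomab/ → naruzvumfedgomab.
Rule 3 (final devoicing): /b/ is a voiced obstruent in word-final position, so it devoices to [p]. /naruzvumfedgomab/ → naruzvumfedgomap.

naruzvumfedgomap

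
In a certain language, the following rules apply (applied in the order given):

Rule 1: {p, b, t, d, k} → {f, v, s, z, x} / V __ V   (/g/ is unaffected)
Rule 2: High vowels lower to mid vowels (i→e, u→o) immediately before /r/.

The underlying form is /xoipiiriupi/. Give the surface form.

Rule 1 (intervocalic spirantization): /p/ is a stop between vowels /i/ and /i/, so it spirantizes to the fricative [f]. /p/ is a stop between vowels /u/ and /i/, so it spirantizes to the fricative [f]. /xoipiiriupi/ → xoifiiriufi.
Rule 2 (pre-rhotic lowering): /i/ is a high vowel immediately before /r/, so it lowers to [e]. /xoifiiriufi/ → xoifieriufi.

xoifieriufi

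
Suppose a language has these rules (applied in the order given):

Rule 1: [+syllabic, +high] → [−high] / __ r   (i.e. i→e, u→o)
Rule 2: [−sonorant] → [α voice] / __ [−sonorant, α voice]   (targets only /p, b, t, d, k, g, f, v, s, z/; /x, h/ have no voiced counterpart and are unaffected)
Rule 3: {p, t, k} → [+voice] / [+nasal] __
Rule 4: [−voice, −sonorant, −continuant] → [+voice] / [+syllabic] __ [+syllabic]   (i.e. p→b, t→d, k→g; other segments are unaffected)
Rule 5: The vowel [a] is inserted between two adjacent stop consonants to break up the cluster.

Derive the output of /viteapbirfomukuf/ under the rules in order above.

Rule 1 (pre-rhotic lowering): /i/ is a high vowel immediately before /r/, so it lowers to [e]. /viteapbirfomukuf/ → viteapberfomukuf.
Rule 2 (regressive voicing assimilation): /p/ precedes the voiced obstruent /b/, so it voices to [b] by assimilation. /viteapberfomukuf/ → viteabberfomukuf.
Rule 3 (post-nasal voicing): no segment meets the environment; /viteabberfomukuf/ is unchanged.
Rule 4 (intervocalic voicing): /t/ is a voiceless stop between vowels /i/ and /e/, so it voices to [d]. /k/ is a voiceless stop between vowels /u/ and /u/, so it voices to [g]. /viteabberfomukuf/ → videabberfomuguf.
Rule 5 (stop-cluster a-epenthesis): /b/ and /b/ form a stop–stop cluster, so [a] is inserted between them. /videabberfomuguf/ → videababerfomuguf.

videababerfomuguf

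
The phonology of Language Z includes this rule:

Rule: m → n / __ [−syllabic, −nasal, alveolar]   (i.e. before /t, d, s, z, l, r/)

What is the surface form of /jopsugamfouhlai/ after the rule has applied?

jopsugamfouhlai

No segment of /jopsugamfouhlai/ meets the structural description of the rule, so the form surfaces unchanged.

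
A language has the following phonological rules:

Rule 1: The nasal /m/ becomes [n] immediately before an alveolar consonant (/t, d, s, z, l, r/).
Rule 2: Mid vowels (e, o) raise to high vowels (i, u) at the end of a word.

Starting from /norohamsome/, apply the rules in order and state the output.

Rule 1 (nasal place assimilation): /m/ precedes the alveolar consonant /s/, so it assimilates in place to [n]. /norohamsome/ → norohansome.
Rule 2 (final vowel raising): /e/ is a mid vowel in word-final position, so it raises to [i]. /norohansome/ → norohansomi.

norohansomi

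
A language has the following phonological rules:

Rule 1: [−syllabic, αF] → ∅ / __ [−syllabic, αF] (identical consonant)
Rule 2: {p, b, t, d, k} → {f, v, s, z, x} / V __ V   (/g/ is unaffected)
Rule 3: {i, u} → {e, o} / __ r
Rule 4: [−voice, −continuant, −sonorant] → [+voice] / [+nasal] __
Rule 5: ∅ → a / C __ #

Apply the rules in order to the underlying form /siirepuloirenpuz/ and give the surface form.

Rule 1 (degemination): no segment meets the environment; /siirepuloirenpuz/ is unchanged.
Rule 2 (intervocalic spirantization): /p/ is a stop between vowels /e/ and /u/, so it spirantizes to the fricative [f]. /siirepuloirenpuz/ → siirefuloirenpuz.
Rule 3 (pre-rhotic lowering): /i/ is a high vowel immediately before /r/, so it lowers to [e]. /i/ is a high vowel immediately before /r/, so it lowers to [e]. /siirefuloirenpuz/ → sierefuloerenpuz.
Rule 4 (post-nasal voicing): /p/ is a voiceless stop immediately after the nasal /n/, so it voices to [b]. /sierefuloerenpuz/ → sierefuloerenbuz.
Rule 5 (final a-epenthesis): the form ends in the consonant /z/, so [a] is inserted word-finally. /sierefuloerenbuz/ → sierefuloerenbuza.

sierefuloerenbuza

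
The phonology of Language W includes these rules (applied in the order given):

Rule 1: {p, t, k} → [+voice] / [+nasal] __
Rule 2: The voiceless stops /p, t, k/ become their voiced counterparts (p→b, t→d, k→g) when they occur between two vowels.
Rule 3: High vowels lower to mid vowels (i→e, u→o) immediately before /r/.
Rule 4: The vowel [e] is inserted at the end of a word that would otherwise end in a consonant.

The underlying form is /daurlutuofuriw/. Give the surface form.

Rule 1 (post-nasal voicing): no segment meets the environment; /daurlutuofuriw/ is unchanged.
Rule 2 (intervocalic voicing): /t/ is a voiceless stop between vowels /u/ and /u/, so it voices to [d]. /daurlutuofuriw/ → daurluduofuriw.
Rule 3 (pre-rhotic lowering): /u/ is a high vowel immediately before /r/, so it lowers to [o]. /u/ is a high vowel immediately before /r/, so it lowers to [o]. /daurluduofuriw/ → daorluduoforiw.
Rule 4 (final e-epenthesis): the form ends in the consonant /w/, so [e] is inserted word-finally. /daorluduoforiw/ → daorluduoforiwe.

daorluduoforiwe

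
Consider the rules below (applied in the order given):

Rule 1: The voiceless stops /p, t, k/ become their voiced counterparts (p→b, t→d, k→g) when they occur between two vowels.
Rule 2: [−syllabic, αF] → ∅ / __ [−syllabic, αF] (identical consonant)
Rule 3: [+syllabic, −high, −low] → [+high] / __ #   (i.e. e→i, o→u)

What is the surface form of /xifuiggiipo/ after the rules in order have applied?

Rule 1 (intervocalic voicing): /p/ is a voiceless stop between vowels /i/ and /o/, so it voices to [b]. /xifuiggiipo/ → xifuiggiibo.
Rule 2 (degemination): /gg/ is a geminate; the first /g/ deletes. /xifuiggiibo/ → xifuigiibo.
Rule 3 (final vowel raising): /o/ is a mid vowel in word-final position, so it raises to [u]. /xifuigiibo/ → xifuigiibu.

xifuigiibu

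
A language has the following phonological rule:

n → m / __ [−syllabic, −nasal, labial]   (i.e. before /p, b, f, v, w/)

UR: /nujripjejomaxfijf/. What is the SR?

No segment of /nujripjejomaxfijf/ meets the structural description of the rule, so the form surfaces unchanged.

nujripjejomaxfijf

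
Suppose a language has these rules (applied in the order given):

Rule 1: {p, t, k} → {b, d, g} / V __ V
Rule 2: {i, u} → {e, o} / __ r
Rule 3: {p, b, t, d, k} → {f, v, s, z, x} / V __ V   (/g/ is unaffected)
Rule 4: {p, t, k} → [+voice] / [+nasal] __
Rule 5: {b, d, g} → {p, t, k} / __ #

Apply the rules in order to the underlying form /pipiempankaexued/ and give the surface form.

Rule 1 (intervocalic voicing): /p/ is a voiceless stop between vowels /i/ and /i/, so it voices to [b]. /pipiempankaexued/ → pibiempankaexued.
Rule 2 (pre-rhotic lowering): no segment meets the environment; /pibiempankaexued/ is unchanged.
Rule 3 (intervocalic spirantization): /b/ is a stop between vowels /i/ and /i/, so it spirantizes to the fricative [v]. /pibiempankaexued/ → piviempankaexued.
Rule 4 (post-nasal voicing): /p/ is a voiceless stop immediately after the nasal /m/, so it voices to [b]. /k/ is a voiceless stop immediately after the nasal /n/, so it voices to [g]. /piviempankaexued/ → piviembangaexued.
Rule 5 (final devoicing): /d/ is a voiced stop in word-final position, so it devoices to [t]. /piviembangaexued/ → piviembangaexuet.

piviembangaexuet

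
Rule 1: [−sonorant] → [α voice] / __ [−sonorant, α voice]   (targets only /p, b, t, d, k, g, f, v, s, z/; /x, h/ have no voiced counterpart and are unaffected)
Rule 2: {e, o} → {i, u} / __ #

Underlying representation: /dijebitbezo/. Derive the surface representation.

dijebidbezu

Rule 1 (regressive voicing assimilation): /t/ precedes the voiced obstruent /b/, so it voices to [d] by assimilation. /dijebitbezo/ → dijebidbezo.
Rule 2 (final vowel raising): /o/ is a mid vowel in word-final position, so it raises to [u]. /dijebidbezo/ → dijebidbezu.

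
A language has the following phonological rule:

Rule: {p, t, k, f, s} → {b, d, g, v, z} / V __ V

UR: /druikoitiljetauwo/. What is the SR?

druigoidiljedauwo

/k/ is a voiceless obstruent between vowels /i/ and /o/, so it voices to [g].
/t/ is a voiceless obstruent between vowels /i/ and /i/, so it voices to [d].
/t/ is a voiceless obstruent between vowels /e/ and /a/, so it voices to [d].
Surface form: [druigoidiljedauwo].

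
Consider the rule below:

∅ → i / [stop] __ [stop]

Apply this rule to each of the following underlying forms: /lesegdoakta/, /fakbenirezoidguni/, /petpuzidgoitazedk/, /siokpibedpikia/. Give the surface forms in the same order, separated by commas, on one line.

lesegidoakita, fakibenirezoidiguni, petipuzidigoitazedik, siokipibedipikia

/lesegdoakta/: /g/ and /d/ form a stop–stop cluster, so [i] is inserted between them. /k/ and /t/ form a stop–stop cluster, so [i] is inserted between them. → [lesegidoakita].
/fakbenirezoidguni/: /k/ and /b/ form a stop–stop cluster, so [i] is inserted between them. /d/ and /g/ form a stop–stop cluster, so [i] is inserted between them. → [fakibenirezoidiguni].
/petpuzidgoitazedk/: /t/ and /p/ form a stop–stop cluster, so [i] is inserted between them. /d/ and /g/ form a stop–stop cluster, so [i] is inserted between them. /d/ and /k/ form a stop–stop cluster, so [i] is inserted between them. → [petipuzidigoitazedik].
/siokpibedpikia/: /k/ and /p/ form a stop–stop cluster, so [i] is inserted between them. /d/ and /p/ form a stop–stop cluster, so [i] is inserted between them. → [siokipibedipikia].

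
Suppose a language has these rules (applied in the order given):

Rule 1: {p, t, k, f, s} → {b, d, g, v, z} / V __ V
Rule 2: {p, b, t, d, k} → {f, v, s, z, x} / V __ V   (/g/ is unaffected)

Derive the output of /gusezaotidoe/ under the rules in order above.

Rule 1 (intervocalic voicing): /s/ is a voiceless obstruent between vowels /u/ and /e/, so it voices to [z]. /t/ is a voiceless obstruent between vowels /o/ and /i/, so it voices to [d]. /gusezaotidoe/ → guzezaodidoe.
Rule 2 (intervocalic spirantization): /d/ is a stop between vowels /o/ and /i/, so it spirantizes to the fricative [z]. /d/ is a stop between vowels /i/ and /o/, so it spirantizes to the fricative [z]. /guzezaodidoe/ → guzezaozizoe.

guzezaozizoe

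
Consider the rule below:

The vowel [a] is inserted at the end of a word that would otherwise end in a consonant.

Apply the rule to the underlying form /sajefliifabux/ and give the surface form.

sajefliifabuxa

the form ends in the consonant /x/, so [a] is inserted word-finally.
Surface form: [sajefliifabuxa].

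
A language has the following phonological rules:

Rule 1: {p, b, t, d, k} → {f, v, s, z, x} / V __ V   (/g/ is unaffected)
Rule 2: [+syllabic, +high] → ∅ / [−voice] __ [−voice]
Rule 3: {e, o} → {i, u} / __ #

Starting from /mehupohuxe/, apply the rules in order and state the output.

mehfohxi

Rule 1 (intervocalic spirantization): /p/ is a stop between vowels /u/ and /o/, so it spirantizes to the fricative [f]. /mehupohuxe/ → mehufohuxe.
Rule 2 (high vowel syncope): /u/ is a high vowel flanked by voiceless consonants /h/ and /f/, so it deletes. /u/ is a high vowel flanked by voiceless consonants /h/ and /x/, so it deletes. /mehufohuxe/ → mehfohxe.
Rule 3 (final vowel raising): /e/ is a mid vowel in word-final position, so it raises to [i]. /mehfohxe/ → mehfohxi.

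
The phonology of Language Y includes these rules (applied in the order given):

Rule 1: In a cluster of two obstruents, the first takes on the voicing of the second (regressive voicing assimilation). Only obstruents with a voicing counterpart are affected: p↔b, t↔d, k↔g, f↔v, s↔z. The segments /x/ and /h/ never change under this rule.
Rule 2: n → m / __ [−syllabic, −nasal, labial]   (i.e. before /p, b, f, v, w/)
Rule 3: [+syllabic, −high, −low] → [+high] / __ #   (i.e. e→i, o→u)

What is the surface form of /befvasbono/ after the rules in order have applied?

bevvazbonu

Rule 1 (regressive voicing assimilation): /f/ precedes the voiced obstruent /v/, so it voices to [v] by assimilation. /s/ precedes the voiced obstruent /b/, so it voices to [z] by assimilation. /befvasbono/ → bevvazbono.
Rule 2 (nasal place assimilation): no segment meets the environment; /bevvazbono/ is unchanged.
Rule 3 (final vowel raising): /o/ is a mid vowel in word-final position, so it raises to [u]. /bevvazbono/ → bevvazbonu.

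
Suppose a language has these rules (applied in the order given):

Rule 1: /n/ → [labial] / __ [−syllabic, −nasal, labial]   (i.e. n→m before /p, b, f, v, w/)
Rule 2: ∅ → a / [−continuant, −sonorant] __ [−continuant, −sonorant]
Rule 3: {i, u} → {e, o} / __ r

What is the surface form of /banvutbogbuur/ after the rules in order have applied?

bamvutabogabuor

Rule 1 (nasal place assimilation): /n/ precedes the labial consonant /v/, so it assimilates in place to [m]. /banvutbogbuur/ → bamvutbogbuur.
Rule 2 (stop-cluster a-epenthesis): /t/ and /b/ form a stop–stop cluster, so [a] is inserted between them. /g/ and /b/ form a stop–stop cluster, so [a] is inserted between them. /bamvutbogbuur/ → bamvutabogabuur.
Rule 3 (pre-rhotic lowering): /u/ is a high vowel immediately before /r/, so it lowers to [o]. /bamvutabogabuur/ → bamvutabogabuor.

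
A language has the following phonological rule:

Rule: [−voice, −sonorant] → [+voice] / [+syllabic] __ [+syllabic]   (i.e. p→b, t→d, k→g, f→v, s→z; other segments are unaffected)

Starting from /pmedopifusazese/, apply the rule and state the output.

pmedobivuzazeze

Scanning /pmedopifusazese/: /p/ at position 1 is not in the conditioning environment; /p/ is a voiceless obstruent between vowels /o/ and /i/, so it voices to [b]; /f/ is a voiceless obstruent between vowels /i/ and /u/, so it voices to [v]; /s/ is a voiceless obstruent between vowels /u/ and /a/, so it voices to [z]; /s/ is a voiceless obstruent between vowels /e/ and /e/, so it voices to [z].
Result: [pmedobivuzazeze].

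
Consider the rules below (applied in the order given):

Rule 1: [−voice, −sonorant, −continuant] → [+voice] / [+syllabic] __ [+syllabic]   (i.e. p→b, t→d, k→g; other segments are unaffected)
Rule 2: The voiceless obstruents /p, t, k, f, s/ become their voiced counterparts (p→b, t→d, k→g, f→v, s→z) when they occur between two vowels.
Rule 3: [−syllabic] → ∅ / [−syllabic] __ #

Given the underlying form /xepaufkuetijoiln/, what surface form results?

Rule 1 (intervocalic voicing): /p/ is a voiceless stop between vowels /e/ and /a/, so it voices to [b]. /t/ is a voiceless stop between vowels /e/ and /i/, so it voices to [d]. /xepaufkuetijoiln/ → xebaufkuedijoiln.
Rule 2 (intervocalic voicing): no segment meets the environment; /xebaufkuedijoiln/ is unchanged.
Rule 3 (final cluster simplification): /n/ is the second consonant of a word-final cluster /ln/, so it deletes. /xebaufkuedijoiln/ → xebaufkuedijoil.

xebaufkuedijoil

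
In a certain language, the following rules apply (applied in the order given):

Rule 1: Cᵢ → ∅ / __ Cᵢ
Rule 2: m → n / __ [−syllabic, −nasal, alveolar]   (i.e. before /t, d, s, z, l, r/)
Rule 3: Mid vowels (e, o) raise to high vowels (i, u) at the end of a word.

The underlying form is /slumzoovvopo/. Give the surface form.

slunzoovopu

Rule 1 (degemination): /vv/ is a geminate; the first /v/ deletes. /slumzoovvopo/ → slumzoovopo.
Rule 2 (nasal place assimilation): /m/ precedes the alveolar consonant /z/, so it assimilates in place to [n]. /slumzoovopo/ → slunzoovopo.
Rule 3 (final vowel raising): /o/ is a mid vowel in word-final position, so it raises to [u]. /slunzoovopo/ → slunzoovopu.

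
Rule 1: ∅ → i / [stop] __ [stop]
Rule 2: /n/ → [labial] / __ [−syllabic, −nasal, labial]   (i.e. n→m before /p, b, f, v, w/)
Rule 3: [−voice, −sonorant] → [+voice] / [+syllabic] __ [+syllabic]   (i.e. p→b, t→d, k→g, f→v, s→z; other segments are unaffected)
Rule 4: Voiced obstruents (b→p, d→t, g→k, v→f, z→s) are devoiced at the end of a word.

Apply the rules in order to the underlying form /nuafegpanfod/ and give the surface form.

Rule 1 (stop-cluster i-epenthesis): /g/ and /p/ form a stop–stop cluster, so [i] is inserted between them. /nuafegpanfod/ → nuafegipanfod.
Rule 2 (nasal place assimilation): /n/ precedes the labial consonant /f/, so it assimilates in place to [m]. /nuafegipanfod/ → nuafegipamfod.
Rule 3 (intervocalic voicing): /f/ is a voiceless obstruent between vowels /a/ and /e/, so it voices to [v]. /p/ is a voiceless obstruent between vowels /i/ and /a/, so it voices to [b]. /nuafegipamfod/ → nuavegibamfod.
Rule 4 (final devoicing): /d/ is a voiced obstruent in word-final position, so it devoices to [t]. /nuavegibamfod/ → nuavegibamfot.

nuavegibamfot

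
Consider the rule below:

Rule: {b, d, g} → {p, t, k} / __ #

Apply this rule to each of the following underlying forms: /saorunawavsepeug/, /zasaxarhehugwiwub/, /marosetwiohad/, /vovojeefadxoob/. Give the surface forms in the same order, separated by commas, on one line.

saorunawavsepeuk, zasaxarhehugwiwup, marosetwiohat, vovojeefadxoop

/saorunawavsepeug/: /g/ is a voiced stop in word-final position, so it devoices to [k]. → [saorunawavsepeuk].
/zasaxarhehugwiwub/: /b/ is a voiced stop in word-final position, so it devoices to [p]. → [zasaxarhehugwiwup].
/marosetwiohad/: /d/ is a voiced stop in word-final position, so it devoices to [t]. → [marosetwiohat].
/vovojeefadxoob/: /b/ is a voiced stop in word-final position, so it devoices to [p]. → [vovojeefadxoop].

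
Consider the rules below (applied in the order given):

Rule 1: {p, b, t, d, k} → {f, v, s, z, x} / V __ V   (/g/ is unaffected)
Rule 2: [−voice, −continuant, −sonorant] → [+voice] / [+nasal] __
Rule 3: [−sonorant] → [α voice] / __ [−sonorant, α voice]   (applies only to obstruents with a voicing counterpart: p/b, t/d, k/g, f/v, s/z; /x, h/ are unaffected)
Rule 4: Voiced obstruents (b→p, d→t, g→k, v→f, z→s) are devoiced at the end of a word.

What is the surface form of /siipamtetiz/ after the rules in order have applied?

Rule 1 (intervocalic spirantization): /p/ is a stop between vowels /i/ and /a/, so it spirantizes to the fricative [f]. /t/ is a stop between vowels /e/ and /i/, so it spirantizes to the fricative [s]. /siipamtetiz/ → siifamtesiz.
Rule 2 (post-nasal voicing): /t/ is a voiceless stop immediately after the nasal /m/, so it voices to [d]. /siifamtesiz/ → siifamdesiz.
Rule 3 (regressive voicing assimilation): no segment meets the environment; /siifamdesiz/ is unchanged.
Rule 4 (final devoicing): /z/ is a voiced obstruent in word-final position, so it devoices to [s]. /siifamdesiz/ → siifamdesis.

siifamdesis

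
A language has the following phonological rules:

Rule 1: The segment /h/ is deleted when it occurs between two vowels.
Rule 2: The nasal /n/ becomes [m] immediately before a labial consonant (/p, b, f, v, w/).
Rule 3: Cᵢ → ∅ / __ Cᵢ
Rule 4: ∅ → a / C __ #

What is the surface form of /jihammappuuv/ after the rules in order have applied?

Rule 1 (intervocalic h-deletion): /h/ occurs between vowels /i/ and /a/, so it deletes. /jihammappuuv/ → jiammappuuv.
Rule 2 (nasal place assimilation): no segment meets the environment; /jiammappuuv/ is unchanged.
Rule 3 (degemination): /mm/ is a geminate; the first /m/ deletes. /pp/ is a geminate; the first /p/ deletes. /jiammappuuv/ → jiamapuuv.
Rule 4 (final a-epenthesis): the form ends in the consonant /v/, so [a] is inserted word-finally. /jiamapuuv/ → jiamapuuva.

jiamapuuva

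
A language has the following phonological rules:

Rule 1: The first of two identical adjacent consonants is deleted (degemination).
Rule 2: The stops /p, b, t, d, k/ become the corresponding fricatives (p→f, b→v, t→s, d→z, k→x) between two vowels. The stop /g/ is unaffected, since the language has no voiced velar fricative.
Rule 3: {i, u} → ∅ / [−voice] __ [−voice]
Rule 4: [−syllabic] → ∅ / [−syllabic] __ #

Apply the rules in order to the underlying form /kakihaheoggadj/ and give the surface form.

kaxhaheogad

Rule 1 (degemination): /gg/ is a geminate; the first /g/ deletes. /kakihaheoggadj/ → kakihaheogadj.
Rule 2 (intervocalic spirantization): /k/ is a stop between vowels /a/ and /i/, so it spirantizes to the fricative [x]. /kakihaheogadj/ → kaxihaheogadj.
Rule 3 (high vowel syncope): /i/ is a high vowel flanked by voiceless consonants /x/ and /h/, so it deletes. /kaxihaheogadj/ → kaxhaheogadj.
Rule 4 (final cluster simplification): /j/ is the second consonant of a word-final cluster /dj/, so it deletes. /kaxhaheogadj/ → kaxhaheogad.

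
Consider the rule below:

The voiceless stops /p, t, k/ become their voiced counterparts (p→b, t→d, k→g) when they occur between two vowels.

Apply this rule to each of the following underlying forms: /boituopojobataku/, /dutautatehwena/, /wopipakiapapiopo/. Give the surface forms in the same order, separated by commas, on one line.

/boituopojobataku/: /t/ is a voiceless stop between vowels /i/ and /u/, so it voices to [d]. /p/ is a voiceless stop between vowels /o/ and /o/, so it voices to [b]. /t/ is a voiceless stop between vowels /a/ and /a/, so it voices to [d]. /k/ is a voiceless stop between vowels /a/ and /u/, so it voices to [g]. → [boiduobojobadagu].
/dutautatehwena/: /t/ is a voiceless stop between vowels /u/ and /a/, so it voices to [d]. /t/ is a voiceless stop between vowels /u/ and /a/, so it voices to [d]. /t/ is a voiceless stop between vowels /a/ and /e/, so it voices to [d]. → [dudaudadehwena].
/wopipakiapapiopo/: /p/ is a voiceless stop between vowels /o/ and /i/, so it voices to [b]. /p/ is a voiceless stop between vowels /i/ and /a/, so it voices to [b]. /k/ is a voiceless stop between vowels /a/ and /i/, so it voices to [g]. /p/ is a voiceless stop between vowels /a/ and /a/, so it voices to [b]. /p/ is a voiceless stop between vowels /a/ and /i/, so it voices to [b]. /p/ is a voiceless stop between vowels /o/ and /o/, so it voices to [b]. → [wobibagiababiobo].

boiduobojobadagu, dudaudadehwena, wobibagiababiobo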